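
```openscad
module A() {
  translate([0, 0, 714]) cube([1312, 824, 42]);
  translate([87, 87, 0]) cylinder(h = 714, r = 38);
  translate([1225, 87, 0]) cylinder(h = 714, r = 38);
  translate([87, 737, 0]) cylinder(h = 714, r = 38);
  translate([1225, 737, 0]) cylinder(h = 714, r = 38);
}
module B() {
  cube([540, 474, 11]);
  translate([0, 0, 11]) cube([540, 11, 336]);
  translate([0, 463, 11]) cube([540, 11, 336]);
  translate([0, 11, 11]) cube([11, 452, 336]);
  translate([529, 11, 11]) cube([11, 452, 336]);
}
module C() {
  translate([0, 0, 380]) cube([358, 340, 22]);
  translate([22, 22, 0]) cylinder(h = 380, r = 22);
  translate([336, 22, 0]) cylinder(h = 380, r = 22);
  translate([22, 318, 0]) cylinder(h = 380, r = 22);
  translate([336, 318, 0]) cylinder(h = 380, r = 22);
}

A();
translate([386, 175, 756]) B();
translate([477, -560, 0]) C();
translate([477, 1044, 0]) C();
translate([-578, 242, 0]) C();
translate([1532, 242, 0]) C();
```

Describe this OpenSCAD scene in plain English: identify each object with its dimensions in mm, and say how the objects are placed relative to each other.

A is a table with a 1312×824 mm rectangular top, 42 mm thick, top surface at z = 756 mm, supported by four round legs of 76 mm diameter, each leg's bounding box inset 49 mm from the nearest pair of top edges, running from the floor.

B is an open storage box with external size 540×474×347 mm and wall thickness 11 mm (the base is also 11 mm thick). The base covers the whole footprint; the four walls stand on the base, with the y-facing walls full-width and the x-facing walls fitting between their inner faces.

C is a simple wooden stool: a rectangular seat 358 mm (x) by 340 mm (y), 22 mm thick, top face at z = 402 mm, on four round legs, each 44 mm in diameter. The legs rest on z = 0, each leg's axis is inset half a diameter from the nearest pair of seat edges (so the leg's bounding box is flush with the corner).

The open box is on top of the table, centred. Four stools sit around the table at the −y, +y, −x, +x sides.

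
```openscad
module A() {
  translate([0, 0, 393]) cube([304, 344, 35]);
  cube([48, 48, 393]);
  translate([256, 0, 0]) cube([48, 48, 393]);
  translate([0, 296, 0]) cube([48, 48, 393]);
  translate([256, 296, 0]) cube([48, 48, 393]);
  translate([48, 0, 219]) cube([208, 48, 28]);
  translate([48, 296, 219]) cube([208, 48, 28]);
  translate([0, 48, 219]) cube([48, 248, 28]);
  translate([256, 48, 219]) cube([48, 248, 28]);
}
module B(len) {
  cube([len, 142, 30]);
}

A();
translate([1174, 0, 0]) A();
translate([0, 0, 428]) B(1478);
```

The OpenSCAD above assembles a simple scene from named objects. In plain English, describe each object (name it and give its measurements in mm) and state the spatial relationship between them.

A is a four-legged stool. The seat is 304×344 mm, 35 mm thick, top at z = 428 mm. It stands on four square legs, each 48×48 mm in cross-section, from z = 0 to the seat underside, each flush with a corner of the seat. Four stretchers, 48 mm wide and 28 mm tall, connect adjacent legs with their undersides at z = 219 mm, each running between the inner faces of the legs it joins and aligned with the legs' outer faces on the other axis.

B is a rectangular beam 1478 mm long (x), 142 mm deep (y), 30 mm thick (z).

The beam spans the tops of two stools placed 870 mm apart, resting at z = 428 mm.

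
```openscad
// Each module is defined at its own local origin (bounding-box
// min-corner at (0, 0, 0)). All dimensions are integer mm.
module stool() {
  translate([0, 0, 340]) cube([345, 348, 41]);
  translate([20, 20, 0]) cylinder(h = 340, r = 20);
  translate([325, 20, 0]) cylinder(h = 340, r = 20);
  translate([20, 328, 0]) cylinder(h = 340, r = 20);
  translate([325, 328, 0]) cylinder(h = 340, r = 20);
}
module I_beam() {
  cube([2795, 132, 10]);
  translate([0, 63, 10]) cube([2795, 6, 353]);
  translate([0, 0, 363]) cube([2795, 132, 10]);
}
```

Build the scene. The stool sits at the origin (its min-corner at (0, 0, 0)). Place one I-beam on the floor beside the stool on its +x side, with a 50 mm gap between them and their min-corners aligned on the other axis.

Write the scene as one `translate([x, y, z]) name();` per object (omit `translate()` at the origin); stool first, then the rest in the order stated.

stool();
translate([395, 0, 0]) I_beam();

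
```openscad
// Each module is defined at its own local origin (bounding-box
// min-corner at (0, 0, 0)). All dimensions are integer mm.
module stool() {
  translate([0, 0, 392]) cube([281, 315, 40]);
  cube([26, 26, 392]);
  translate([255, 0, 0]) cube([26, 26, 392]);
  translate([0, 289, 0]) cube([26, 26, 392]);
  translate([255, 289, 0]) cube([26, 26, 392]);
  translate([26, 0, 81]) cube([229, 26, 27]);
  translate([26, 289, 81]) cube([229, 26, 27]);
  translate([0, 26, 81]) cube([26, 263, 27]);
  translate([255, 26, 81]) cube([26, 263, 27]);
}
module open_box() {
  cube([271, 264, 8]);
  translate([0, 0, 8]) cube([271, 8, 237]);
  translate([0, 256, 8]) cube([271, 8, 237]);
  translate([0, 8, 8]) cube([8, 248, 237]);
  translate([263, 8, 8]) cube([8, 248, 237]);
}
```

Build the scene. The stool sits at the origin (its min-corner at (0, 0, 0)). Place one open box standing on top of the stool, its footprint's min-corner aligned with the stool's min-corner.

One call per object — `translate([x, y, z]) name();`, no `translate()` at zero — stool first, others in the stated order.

stool();
translate([0, 0, 432]) open_box();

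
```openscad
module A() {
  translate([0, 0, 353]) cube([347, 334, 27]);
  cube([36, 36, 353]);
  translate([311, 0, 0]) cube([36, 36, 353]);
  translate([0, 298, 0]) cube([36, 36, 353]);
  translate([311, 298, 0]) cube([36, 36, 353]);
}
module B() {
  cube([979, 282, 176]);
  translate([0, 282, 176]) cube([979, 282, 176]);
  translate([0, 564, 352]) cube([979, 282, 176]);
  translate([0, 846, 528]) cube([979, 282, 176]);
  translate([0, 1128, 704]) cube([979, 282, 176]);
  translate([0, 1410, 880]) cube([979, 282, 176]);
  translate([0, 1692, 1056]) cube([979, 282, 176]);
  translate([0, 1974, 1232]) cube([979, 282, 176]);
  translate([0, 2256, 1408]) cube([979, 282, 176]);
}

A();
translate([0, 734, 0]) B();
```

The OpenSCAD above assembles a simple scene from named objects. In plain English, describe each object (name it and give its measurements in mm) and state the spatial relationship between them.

A is a simple wooden stool: a rectangular seat 347 mm (x) by 334 mm (y), 27 mm thick, top face at z = 380 mm, on four square legs, each 36×36 mm in cross-section. The legs rest on z = 0, each flush with a corner of the seat.

B is a run of 9 identical solid stair steps. Each tread is 979×282 mm and each step block is 176 mm high. Step 1 rests on the floor; step k is offset from step 1 by (k−1)×282 mm in y and (k−1)×176 mm in z.

The staircase is on the floor beside the stool on its +y side.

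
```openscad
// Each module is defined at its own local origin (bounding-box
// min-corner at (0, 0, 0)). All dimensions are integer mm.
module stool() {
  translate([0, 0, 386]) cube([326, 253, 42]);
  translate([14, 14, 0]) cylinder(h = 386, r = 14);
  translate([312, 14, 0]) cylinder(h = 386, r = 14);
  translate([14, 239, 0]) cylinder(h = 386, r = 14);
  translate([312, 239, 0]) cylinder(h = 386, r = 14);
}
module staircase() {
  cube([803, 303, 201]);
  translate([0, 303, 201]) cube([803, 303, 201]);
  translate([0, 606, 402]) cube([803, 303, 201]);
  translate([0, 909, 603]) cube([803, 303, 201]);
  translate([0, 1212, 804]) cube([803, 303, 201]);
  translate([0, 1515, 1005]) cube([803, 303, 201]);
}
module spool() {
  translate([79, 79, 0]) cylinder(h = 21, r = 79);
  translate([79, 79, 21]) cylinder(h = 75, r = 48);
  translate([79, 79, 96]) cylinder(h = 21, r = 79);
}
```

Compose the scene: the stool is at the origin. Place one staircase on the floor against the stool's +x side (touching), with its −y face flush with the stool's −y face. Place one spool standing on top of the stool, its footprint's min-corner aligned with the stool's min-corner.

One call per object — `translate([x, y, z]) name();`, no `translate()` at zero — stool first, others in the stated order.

stool();
translate([326, 0, 0]) staircase();
translate([0, 0, 428]) spool();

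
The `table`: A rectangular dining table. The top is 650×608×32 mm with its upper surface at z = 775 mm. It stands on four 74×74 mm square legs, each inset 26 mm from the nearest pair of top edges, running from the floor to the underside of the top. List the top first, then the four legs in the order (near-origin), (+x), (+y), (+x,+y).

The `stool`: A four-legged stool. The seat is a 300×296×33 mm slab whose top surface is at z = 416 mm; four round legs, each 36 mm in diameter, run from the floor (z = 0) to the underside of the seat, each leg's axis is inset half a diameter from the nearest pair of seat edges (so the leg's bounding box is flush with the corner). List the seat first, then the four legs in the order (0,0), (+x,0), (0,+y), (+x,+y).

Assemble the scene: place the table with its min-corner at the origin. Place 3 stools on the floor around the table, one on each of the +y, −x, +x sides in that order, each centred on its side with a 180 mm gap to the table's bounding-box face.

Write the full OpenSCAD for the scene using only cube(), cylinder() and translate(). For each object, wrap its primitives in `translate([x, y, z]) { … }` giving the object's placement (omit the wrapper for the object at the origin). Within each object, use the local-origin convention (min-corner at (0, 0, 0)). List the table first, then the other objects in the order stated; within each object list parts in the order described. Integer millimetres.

translate([0, 0, 743]) cube([650, 608, 32]);
translate([26, 26, 0]) cube([74, 74, 743]);
translate([550, 26, 0]) cube([74, 74, 743]);
translate([26, 508, 0]) cube([74, 74, 743]);
translate([550, 508, 0]) cube([74, 74, 743]);
translate([175, 788, 0]) {
  translate([0, 0, 383]) cube([300, 296, 33]);
  translate([18, 18, 0]) cylinder(h = 383, r = 18);
  translate([282, 18, 0]) cylinder(h = 383, r = 18);
  translate([18, 278, 0]) cylinder(h = 383, r = 18);
  translate([282, 278, 0]) cylinder(h = 383, r = 18);
}
translate([-480, 156, 0]) {
  translate([0, 0, 383]) cube([300, 296, 33]);
  translate([18, 18, 0]) cylinder(h = 383, r = 18);
  translate([282, 18, 0]) cylinder(h = 383, r = 18);
  translate([18, 278, 0]) cylinder(h = 383, r = 18);
  translate([282, 278, 0]) cylinder(h = 383, r = 18);
}
translate([830, 156, 0]) {
  translate([0, 0, 383]) cube([300, 296, 33]);
  translate([18, 18, 0]) cylinder(h = 383, r = 18);
  translate([282, 18, 0]) cylinder(h = 383, r = 18);
  translate([18, 278, 0]) cylinder(h = 383, r = 18);
  translate([282, 278, 0]) cylinder(h = 383, r = 18);
}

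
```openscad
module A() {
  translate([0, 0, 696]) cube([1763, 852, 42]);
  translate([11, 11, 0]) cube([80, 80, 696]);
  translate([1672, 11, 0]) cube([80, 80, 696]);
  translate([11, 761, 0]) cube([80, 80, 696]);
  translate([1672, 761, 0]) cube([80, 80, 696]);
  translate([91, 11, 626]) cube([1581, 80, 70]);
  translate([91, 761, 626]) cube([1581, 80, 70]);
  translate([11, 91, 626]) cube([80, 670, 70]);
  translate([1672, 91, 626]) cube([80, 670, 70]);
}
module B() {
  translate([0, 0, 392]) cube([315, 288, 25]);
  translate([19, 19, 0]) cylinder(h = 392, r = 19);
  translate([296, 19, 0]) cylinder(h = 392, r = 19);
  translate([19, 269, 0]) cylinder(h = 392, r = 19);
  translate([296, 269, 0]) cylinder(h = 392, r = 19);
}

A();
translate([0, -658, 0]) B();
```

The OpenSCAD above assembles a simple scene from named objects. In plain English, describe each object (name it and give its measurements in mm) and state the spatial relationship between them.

A is a table: top 1763 mm (x) × 852 mm (y), 42 mm thick, upper face at z = 738 mm, on four 80×80 mm square legs, each inset 11 mm from the nearest pair of top edges, running from z = 0 to the bottom of the top. Four apron rails, 80 mm thick and 70 mm tall, run between adjacent legs with their top edges flush with the underside of the top and their outer faces flush with the legs' outer faces.

B is a four-legged stool. The seat is a 315×288×25 mm slab whose top surface is at z = 417 mm; four round legs, each 38 mm in diameter, run from the floor (z = 0) to the underside of the seat, each leg's axis is inset half a diameter from the nearest pair of seat edges (so the leg's bounding box is flush with the corner).

The stool is on the floor beside the table on its −y side.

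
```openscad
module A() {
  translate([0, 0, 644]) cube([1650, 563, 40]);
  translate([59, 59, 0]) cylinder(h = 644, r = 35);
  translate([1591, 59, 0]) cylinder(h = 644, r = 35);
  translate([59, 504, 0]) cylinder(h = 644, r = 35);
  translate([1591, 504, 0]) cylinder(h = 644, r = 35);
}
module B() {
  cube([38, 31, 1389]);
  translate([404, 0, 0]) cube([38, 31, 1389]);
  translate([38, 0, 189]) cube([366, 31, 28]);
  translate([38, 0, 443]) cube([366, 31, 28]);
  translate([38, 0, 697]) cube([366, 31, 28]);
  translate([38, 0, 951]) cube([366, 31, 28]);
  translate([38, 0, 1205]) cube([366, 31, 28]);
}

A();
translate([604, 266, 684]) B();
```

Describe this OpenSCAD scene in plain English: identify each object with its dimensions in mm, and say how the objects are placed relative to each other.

A is a table: top 1650 mm (x) × 563 mm (y), 40 mm thick, upper face at z = 684 mm, on four round legs of 70 mm diameter, each leg's bounding box inset 24 mm from the nearest pair of top edges, running from z = 0 to the bottom of the top.

B is a wooden ladder with two side rails of 38×31 mm section and 1389 mm height, set 442 mm apart overall. Between them run 5 rectangular rungs (31 mm deep, 28 mm thick), front faces flush with the rails' −y face. The bottom of the first rung is 189 mm above the floor and each subsequent rung is 254 mm higher than the one below.

The ladder is on top of the table, centred.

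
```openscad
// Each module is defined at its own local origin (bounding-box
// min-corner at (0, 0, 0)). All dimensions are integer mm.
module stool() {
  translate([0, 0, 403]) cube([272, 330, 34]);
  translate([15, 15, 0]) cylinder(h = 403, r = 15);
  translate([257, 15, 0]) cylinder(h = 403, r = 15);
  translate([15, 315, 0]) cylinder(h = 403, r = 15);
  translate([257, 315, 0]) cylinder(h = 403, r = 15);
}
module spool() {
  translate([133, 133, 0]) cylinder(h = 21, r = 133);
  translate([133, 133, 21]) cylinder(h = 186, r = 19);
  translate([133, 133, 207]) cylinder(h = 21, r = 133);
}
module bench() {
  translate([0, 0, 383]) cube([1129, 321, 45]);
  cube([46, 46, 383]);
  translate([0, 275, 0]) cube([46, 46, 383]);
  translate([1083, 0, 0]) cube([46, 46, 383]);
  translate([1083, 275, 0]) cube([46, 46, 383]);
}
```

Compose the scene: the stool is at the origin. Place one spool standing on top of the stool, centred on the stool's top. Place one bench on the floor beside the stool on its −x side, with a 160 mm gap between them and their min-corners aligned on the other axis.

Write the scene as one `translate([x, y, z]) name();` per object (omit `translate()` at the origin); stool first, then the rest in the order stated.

stool();
translate([3, 32, 437]) spool();
translate([-1289, 0, 0]) bench();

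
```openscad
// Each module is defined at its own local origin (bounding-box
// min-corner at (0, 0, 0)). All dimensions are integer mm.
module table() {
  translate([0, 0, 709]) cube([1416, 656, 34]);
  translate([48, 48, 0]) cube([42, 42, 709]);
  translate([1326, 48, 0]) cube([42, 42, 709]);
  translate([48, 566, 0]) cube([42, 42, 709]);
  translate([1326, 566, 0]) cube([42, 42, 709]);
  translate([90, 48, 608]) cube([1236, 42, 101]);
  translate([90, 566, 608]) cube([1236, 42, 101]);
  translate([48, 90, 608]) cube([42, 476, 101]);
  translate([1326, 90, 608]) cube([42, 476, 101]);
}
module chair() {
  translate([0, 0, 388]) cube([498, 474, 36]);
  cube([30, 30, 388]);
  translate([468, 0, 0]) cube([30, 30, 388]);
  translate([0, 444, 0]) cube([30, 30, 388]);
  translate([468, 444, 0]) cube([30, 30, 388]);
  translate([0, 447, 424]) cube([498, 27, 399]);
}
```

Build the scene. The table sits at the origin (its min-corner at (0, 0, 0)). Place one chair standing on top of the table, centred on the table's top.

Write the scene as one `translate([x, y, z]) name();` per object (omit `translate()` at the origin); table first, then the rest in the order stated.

table();
translate([459, 91, 743]) chair();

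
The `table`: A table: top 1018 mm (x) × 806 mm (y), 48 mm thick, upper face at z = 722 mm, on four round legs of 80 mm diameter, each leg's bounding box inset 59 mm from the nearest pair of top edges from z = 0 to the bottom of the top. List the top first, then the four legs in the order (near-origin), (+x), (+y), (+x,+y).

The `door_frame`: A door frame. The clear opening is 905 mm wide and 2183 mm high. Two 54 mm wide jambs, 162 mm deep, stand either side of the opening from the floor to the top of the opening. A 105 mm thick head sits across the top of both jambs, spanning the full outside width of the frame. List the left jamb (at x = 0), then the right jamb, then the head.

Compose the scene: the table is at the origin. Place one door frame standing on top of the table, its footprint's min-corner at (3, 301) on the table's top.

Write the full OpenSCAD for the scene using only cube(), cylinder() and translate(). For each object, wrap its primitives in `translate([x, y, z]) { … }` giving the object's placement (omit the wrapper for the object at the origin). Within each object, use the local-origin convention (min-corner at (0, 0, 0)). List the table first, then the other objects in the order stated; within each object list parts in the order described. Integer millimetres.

translate([0, 0, 674]) cube([1018, 806, 48]);
translate([99, 99, 0]) cylinder(h = 674, r = 40);
translate([919, 99, 0]) cylinder(h = 674, r = 40);
translate([99, 707, 0]) cylinder(h = 674, r = 40);
translate([919, 707, 0]) cylinder(h = 674, r = 40);
translate([3, 301, 722]) {
  cube([54, 162, 2183]);
  translate([959, 0, 0]) cube([54, 162, 2183]);
  translate([0, 0, 2183]) cube([1013, 162, 105]);
}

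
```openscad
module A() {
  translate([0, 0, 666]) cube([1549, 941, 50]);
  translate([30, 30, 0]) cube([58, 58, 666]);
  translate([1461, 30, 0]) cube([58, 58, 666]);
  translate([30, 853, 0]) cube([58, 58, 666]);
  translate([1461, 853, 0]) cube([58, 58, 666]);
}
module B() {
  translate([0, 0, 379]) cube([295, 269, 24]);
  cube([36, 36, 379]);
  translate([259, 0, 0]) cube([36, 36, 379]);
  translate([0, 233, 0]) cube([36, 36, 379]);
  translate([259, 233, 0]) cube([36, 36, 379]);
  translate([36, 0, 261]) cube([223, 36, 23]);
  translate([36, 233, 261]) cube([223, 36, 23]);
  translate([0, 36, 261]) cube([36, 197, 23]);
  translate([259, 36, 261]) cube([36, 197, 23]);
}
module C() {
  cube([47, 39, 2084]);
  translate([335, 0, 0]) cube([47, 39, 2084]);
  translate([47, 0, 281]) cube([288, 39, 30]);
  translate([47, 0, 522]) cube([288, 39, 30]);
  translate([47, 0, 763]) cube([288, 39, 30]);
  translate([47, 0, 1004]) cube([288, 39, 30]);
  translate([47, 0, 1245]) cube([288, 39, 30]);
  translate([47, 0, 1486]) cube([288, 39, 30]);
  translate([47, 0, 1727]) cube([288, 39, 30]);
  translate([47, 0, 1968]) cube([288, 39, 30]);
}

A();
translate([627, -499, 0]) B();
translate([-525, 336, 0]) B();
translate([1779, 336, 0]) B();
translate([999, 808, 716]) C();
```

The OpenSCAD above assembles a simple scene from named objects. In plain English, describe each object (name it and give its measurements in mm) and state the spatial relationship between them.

A is a table with a 1549×941 mm rectangular top, 50 mm thick, top surface at z = 716 mm, supported by four 58×58 mm square legs, each inset 30 mm from the nearest pair of top edges, running from the floor.

B is a four-legged stool. The seat is a 295×269×24 mm slab whose top surface is at z = 403 mm; four square legs, each 36×36 mm in cross-section, run from the floor (z = 0) to the underside of the seat, each flush with a corner of the seat. Four stretchers, 36 mm wide and 23 mm tall, connect adjacent legs with their undersides at z = 261 mm, each running between the inner faces of the legs it joins and aligned with the legs' outer faces on the other axis.

C is a straight ladder. Two 47×39 mm vertical rails, 2084 mm tall, stand 382 mm apart (outside-to-outside) with their front faces coplanar on the −y side. 8 rungs, each 39 mm deep and 30 mm tall, span between the inner faces of the rails, front faces flush with the rails. The lowest rung's underside is at z = 281 mm and rungs are spaced 241 mm apart (underside to underside).

Three stools sit around the table at the −y, −x, +x sides. The ladder is on top of the table.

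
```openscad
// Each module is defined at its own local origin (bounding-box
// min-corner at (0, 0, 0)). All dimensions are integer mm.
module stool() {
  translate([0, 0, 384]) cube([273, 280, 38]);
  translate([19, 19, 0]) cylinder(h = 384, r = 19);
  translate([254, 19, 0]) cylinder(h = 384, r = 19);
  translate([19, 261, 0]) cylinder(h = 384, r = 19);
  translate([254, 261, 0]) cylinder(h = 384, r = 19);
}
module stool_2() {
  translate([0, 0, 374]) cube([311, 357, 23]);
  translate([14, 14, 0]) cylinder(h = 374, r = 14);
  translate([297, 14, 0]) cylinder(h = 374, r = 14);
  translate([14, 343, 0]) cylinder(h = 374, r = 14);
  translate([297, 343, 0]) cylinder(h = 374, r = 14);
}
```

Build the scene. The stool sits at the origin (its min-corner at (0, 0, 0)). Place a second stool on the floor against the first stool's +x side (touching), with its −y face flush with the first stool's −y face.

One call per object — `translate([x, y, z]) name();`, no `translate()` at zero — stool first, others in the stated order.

stool();
translate([273, 0, 0]) stool_2();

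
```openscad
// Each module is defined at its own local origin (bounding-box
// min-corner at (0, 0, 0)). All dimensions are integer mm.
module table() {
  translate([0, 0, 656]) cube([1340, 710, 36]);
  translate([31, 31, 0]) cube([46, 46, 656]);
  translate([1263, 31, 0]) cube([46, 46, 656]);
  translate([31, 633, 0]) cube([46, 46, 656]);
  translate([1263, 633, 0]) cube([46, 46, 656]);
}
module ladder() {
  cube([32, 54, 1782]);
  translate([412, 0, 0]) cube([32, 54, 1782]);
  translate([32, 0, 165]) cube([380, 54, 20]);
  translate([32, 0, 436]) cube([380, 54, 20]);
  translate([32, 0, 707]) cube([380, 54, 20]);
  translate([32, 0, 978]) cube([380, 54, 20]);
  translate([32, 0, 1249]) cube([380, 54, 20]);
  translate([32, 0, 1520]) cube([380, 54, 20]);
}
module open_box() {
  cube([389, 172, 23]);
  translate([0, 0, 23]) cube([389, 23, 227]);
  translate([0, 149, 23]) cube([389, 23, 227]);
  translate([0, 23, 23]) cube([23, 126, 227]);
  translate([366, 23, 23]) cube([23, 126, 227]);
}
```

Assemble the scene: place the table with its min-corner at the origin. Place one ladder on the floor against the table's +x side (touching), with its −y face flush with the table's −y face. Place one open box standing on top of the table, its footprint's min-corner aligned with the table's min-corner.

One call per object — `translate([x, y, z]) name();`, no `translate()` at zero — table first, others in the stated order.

table();
translate([1340, 0, 0]) ladder();
translate([0, 0, 692]) open_box();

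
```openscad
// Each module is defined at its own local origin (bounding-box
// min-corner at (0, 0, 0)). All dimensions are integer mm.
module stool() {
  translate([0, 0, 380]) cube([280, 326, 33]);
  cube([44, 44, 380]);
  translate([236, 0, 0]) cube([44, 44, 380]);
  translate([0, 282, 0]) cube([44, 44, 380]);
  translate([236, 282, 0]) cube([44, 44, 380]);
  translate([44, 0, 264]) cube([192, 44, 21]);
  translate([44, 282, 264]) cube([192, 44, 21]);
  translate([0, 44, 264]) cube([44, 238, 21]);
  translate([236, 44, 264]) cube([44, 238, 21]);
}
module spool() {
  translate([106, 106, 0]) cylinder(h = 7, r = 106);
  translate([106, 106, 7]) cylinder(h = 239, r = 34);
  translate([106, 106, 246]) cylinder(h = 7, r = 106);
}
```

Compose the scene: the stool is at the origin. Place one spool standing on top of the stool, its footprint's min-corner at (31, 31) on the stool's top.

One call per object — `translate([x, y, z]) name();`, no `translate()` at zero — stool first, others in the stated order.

stool();
translate([31, 31, 413]) spool();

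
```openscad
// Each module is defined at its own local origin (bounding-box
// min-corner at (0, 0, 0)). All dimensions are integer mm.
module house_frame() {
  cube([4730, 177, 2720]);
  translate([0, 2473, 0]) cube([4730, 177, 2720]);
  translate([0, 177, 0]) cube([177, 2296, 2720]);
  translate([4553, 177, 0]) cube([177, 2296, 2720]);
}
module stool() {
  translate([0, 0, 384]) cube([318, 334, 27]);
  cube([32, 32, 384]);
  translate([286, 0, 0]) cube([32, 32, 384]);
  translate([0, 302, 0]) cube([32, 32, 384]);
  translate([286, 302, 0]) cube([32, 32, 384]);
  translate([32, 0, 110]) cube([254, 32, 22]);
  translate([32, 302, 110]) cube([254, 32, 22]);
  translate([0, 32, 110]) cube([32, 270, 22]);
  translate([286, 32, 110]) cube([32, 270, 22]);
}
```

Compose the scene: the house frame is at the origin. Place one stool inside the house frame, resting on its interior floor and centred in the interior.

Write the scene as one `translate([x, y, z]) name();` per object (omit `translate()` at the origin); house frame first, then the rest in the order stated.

house_frame();
translate([2206, 1158, 0]) stool();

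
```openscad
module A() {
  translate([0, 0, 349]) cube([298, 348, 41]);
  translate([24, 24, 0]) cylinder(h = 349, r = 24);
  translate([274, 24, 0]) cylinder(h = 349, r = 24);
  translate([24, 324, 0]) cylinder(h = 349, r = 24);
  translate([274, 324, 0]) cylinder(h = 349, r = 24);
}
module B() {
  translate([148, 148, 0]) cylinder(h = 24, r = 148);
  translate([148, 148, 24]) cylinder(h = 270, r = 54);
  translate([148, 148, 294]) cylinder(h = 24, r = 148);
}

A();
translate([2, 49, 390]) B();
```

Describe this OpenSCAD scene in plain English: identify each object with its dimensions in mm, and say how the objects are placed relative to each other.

A is a four-legged stool. The seat is a 298×348×41 mm slab whose top surface is at z = 390 mm; four round legs, each 48 mm in diameter, run from the floor (z = 0) to the underside of the seat, each leg's axis is inset half a diameter from the nearest pair of seat edges (so the leg's bounding box is flush with the corner).

B is a spool: two coaxial disc flanges of radius 148 mm and thickness 24 mm, joined by a core cylinder of radius 54 mm and height 270 mm. The lower flange rests on z = 0 and the three cylinders share a vertical axis.

The spool is on top of the stool.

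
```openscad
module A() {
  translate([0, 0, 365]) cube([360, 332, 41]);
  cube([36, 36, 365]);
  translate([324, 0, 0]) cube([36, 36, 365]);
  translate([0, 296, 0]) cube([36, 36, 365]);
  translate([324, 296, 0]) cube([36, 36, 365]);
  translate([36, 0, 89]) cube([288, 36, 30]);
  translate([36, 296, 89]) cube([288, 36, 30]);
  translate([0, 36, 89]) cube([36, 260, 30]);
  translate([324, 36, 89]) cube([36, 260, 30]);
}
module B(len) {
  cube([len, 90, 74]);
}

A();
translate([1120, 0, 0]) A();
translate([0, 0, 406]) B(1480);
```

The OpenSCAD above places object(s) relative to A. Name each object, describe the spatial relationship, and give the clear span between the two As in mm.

A is a stool. B is a beam. A beam spans the tops of two stools. The clear span between the two stools is 760 mm.

Second stool starts at x = 1120; first ends at x = 360; clear span = 1120 − 360 = 760 mm.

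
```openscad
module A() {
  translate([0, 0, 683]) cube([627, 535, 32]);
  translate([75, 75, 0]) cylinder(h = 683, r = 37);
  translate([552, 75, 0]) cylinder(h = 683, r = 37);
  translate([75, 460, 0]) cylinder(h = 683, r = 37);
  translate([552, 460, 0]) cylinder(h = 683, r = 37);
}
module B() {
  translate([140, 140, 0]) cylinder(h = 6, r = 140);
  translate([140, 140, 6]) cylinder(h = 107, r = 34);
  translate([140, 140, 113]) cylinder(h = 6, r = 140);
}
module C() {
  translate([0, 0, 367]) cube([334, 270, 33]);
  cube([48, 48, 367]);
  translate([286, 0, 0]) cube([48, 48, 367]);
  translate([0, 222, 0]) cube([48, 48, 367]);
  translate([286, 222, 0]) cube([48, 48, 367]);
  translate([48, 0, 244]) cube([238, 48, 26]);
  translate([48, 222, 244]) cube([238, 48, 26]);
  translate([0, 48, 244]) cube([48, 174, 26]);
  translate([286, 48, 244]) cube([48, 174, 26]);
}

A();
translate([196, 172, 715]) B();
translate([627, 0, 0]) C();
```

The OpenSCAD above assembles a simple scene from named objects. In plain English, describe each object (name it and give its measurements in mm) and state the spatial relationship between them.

A is a rectangular dining table. The top is 627×535×32 mm with its upper surface at z = 715 mm. It stands on four round legs of 74 mm diameter, each leg's bounding box inset 38 mm from the nearest pair of top edges, running from the floor to the underside of the top.

B is a spool: two coaxial disc flanges of radius 140 mm and thickness 6 mm, joined by a core cylinder of radius 34 mm and height 107 mm. The lower flange rests on z = 0 and the three cylinders share a vertical axis.

C is a four-legged stool. The seat is a 334×270×33 mm slab whose top surface is at z = 400 mm; four square legs, each 48×48 mm in cross-section, run from the floor (z = 0) to the underside of the seat, each flush with a corner of the seat. Four stretchers, 48 mm wide and 26 mm tall, connect adjacent legs with their undersides at z = 244 mm, each running between the inner faces of the legs it joins and aligned with the legs' outer faces on the other axis.

The spool is on top of the table. The stool is against the table's +x side, with their −y faces flush.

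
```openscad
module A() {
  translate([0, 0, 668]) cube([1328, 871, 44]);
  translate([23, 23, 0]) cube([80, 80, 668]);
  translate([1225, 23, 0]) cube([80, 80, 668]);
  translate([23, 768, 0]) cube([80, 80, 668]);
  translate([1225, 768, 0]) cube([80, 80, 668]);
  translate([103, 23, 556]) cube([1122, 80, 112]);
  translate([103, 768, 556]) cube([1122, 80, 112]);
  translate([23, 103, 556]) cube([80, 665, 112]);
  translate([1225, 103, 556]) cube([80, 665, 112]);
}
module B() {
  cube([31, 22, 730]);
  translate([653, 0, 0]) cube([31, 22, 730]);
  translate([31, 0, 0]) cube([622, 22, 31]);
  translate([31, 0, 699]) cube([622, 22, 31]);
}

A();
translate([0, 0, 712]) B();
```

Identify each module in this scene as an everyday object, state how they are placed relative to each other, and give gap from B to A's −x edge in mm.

The picture frame's min-x is at 0; the table's min-x is 0; gap = 0 mm.

A is a table. B is a picture frame. The picture frame is on top of the table. The gap from the picture frame to the table's −x edge is 0 mm.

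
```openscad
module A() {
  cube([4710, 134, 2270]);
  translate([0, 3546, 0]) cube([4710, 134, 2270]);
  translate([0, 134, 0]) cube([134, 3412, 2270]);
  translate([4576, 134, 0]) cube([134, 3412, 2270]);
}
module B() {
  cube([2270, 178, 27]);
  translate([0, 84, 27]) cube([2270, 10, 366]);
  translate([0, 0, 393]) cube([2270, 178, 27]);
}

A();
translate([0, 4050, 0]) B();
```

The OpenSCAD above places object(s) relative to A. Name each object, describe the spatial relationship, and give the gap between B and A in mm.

A is a house frame. B is an I-beam. The I-beam is on the floor beside the house frame on its +y side. The gap between the I-beam and the house frame is 370 mm.

The I-beam's nearest face is 370 mm from the house frame's +y face.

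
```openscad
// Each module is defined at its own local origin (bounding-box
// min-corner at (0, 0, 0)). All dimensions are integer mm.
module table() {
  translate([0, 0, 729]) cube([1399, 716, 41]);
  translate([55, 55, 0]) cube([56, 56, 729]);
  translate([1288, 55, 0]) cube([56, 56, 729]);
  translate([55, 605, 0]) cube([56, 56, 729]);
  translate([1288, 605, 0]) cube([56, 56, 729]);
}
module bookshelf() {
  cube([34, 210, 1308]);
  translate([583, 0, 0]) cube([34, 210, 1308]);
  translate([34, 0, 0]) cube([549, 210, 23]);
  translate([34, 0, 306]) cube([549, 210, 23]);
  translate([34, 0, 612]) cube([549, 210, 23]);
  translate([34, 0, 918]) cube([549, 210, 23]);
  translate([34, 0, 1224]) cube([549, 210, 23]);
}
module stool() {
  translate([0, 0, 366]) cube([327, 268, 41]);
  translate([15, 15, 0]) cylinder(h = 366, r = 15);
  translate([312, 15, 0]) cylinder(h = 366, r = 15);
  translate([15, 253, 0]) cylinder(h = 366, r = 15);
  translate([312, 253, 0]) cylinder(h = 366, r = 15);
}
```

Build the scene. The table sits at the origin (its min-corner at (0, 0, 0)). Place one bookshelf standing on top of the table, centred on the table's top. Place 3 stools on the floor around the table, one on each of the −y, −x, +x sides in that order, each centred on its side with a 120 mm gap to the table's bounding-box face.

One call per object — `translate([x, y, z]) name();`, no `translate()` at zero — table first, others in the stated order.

table();
translate([391, 253, 770]) bookshelf();
translate([536, -388, 0]) stool();
translate([-447, 224, 0]) stool();
translate([1519, 224, 0]) stool();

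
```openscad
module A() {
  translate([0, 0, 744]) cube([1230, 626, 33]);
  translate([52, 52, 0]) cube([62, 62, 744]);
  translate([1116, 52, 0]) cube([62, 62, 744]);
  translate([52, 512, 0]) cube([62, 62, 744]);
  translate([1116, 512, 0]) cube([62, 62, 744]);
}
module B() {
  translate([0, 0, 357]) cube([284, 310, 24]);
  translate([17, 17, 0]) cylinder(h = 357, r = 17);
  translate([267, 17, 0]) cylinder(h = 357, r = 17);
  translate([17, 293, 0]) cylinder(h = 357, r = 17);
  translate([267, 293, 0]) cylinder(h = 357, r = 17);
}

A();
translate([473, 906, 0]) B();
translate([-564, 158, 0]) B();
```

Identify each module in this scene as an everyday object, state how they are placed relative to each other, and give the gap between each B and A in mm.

A is a table. B is a stool. Two stools sit around the table at the +y, −x sides. The gap between each stool and the table is 280 mm.

Each stool's nearest face is 280 mm from the table's bounding box.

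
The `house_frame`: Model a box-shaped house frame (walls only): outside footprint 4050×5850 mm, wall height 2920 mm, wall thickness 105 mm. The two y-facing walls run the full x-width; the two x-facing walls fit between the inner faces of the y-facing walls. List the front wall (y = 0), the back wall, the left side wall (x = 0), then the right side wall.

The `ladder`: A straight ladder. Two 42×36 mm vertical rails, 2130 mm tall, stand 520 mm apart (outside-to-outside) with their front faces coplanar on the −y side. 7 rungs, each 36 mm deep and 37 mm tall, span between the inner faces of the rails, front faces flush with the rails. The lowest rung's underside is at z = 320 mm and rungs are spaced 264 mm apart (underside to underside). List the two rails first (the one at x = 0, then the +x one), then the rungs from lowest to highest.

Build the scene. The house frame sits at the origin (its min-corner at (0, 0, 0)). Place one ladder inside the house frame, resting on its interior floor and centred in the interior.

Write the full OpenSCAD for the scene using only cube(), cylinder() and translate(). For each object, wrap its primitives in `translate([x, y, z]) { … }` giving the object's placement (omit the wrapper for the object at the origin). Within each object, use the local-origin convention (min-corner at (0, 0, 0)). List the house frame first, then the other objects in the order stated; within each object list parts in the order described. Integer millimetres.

cube([4050, 105, 2920]);
translate([0, 5745, 0]) cube([4050, 105, 2920]);
translate([0, 105, 0]) cube([105, 5640, 2920]);
translate([3945, 105, 0]) cube([105, 5640, 2920]);
translate([1765, 2907, 0]) {
  cube([42, 36, 2130]);
  translate([478, 0, 0]) cube([42, 36, 2130]);
  translate([42, 0, 320]) cube([436, 36, 37]);
  translate([42, 0, 584]) cube([436, 36, 37]);
  translate([42, 0, 848]) cube([436, 36, 37]);
  translate([42, 0, 1112]) cube([436, 36, 37]);
  translate([42, 0, 1376]) cube([436, 36, 37]);
  translate([42, 0, 1640]) cube([436, 36, 37]);
  translate([42, 0, 1904]) cube([436, 36, 37]);
}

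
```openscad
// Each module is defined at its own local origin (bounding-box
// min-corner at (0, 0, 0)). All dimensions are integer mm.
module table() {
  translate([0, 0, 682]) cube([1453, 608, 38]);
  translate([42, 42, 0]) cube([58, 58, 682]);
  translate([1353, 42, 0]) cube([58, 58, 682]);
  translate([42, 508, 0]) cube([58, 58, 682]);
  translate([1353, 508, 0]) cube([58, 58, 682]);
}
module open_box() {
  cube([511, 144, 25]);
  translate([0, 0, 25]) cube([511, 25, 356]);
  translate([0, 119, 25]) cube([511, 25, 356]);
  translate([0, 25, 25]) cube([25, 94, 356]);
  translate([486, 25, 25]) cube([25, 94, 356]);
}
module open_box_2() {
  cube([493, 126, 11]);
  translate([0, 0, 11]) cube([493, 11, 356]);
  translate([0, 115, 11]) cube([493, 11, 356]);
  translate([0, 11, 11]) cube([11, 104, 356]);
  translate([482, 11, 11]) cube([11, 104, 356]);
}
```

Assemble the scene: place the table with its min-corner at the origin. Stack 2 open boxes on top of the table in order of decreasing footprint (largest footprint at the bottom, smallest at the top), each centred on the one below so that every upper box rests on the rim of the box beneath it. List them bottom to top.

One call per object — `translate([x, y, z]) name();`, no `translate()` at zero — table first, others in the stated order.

table();
translate([471, 232, 720]) open_box();
translate([480, 241, 1101]) open_box_2();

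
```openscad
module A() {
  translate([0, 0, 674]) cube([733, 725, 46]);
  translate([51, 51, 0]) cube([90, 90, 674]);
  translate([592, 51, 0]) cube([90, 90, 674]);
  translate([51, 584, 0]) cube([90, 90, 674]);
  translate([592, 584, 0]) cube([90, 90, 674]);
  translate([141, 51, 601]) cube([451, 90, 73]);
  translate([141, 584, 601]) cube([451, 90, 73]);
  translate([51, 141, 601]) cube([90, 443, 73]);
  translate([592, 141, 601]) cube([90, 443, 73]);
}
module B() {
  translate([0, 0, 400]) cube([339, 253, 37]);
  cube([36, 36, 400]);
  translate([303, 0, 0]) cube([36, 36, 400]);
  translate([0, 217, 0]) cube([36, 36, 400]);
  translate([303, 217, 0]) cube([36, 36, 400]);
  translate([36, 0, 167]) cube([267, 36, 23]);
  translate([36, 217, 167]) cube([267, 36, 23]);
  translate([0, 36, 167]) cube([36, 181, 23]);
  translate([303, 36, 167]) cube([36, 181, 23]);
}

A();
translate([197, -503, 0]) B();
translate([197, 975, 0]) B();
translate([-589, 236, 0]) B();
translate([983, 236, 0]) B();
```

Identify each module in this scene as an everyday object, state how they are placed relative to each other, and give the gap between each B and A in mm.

A is a table. B is a stool. Four stools sit around the table at the −y, +y, −x, +x sides. The gap between each stool and the table is 250 mm.

Each stool's nearest face is 250 mm from the table's bounding box.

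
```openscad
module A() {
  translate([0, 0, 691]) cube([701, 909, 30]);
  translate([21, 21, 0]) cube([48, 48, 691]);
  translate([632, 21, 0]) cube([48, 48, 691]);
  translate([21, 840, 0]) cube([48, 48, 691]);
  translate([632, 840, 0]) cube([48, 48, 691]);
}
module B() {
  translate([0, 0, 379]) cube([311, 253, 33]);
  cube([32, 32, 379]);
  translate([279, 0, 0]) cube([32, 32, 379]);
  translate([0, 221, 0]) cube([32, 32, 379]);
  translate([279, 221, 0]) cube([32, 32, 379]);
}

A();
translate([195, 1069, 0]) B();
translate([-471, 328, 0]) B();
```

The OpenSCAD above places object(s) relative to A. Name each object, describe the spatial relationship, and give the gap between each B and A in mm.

Each stool's nearest face is 160 mm from the table's bounding box.

A is a table. B is a stool. Two stools sit around the table at the +y, −x sides. The gap between each stool and the table is 160 mm.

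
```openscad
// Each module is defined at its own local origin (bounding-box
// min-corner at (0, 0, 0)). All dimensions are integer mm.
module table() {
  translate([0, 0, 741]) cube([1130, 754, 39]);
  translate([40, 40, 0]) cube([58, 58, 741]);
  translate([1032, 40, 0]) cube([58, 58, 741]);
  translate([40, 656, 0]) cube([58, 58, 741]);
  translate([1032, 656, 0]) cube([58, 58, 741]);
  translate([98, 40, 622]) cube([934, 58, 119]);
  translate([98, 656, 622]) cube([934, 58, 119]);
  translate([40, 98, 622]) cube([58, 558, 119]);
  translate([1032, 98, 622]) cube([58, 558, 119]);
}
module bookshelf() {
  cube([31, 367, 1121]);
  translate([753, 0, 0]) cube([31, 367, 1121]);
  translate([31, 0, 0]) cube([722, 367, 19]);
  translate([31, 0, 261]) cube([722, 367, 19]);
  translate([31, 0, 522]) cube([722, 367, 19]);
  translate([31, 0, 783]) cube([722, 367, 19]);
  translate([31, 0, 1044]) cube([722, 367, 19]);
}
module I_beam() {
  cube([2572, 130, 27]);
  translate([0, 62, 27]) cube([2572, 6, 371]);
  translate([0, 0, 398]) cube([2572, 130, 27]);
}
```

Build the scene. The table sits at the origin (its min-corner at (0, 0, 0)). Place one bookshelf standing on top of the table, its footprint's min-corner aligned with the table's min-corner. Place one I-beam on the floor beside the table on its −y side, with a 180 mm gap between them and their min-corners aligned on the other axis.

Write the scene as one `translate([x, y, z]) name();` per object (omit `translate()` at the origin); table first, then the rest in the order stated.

table();
translate([0, 0, 780]) bookshelf();
translate([0, -310, 0]) I_beam();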